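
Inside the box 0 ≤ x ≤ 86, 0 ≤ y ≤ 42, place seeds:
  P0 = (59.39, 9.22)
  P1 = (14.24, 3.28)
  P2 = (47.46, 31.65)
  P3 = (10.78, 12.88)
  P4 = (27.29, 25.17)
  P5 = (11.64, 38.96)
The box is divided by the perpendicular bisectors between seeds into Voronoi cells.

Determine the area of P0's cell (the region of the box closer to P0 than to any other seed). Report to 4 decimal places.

Area of P0's cell: 1192.4153

1. box [0,86]×[0,42]: [(0, 0) (86, 0) (86, 42) (0, 42)]
2. ⊥bis P0·P1 via (36.815,6.25): [(37.6373, 0) (86, 0) (86, 42) (32.1117, 42)]  |A|=2147.2723
3. ⊥bis P0·P2 via (53.425,20.435): [(36.1571, 11.2506) (37.6373, 0) (86, 0) (86, 37.7609)]  |A|=1213.1111
4. ⊥bis P0·P3 via (35.085,11.05): [(36.1571, 11.2506) (37.6373, 0) (86, 0) (86, 37.7609)]  |A|=1213.1111
5. ⊥bis P0·P4 via (43.34,17.195): [(41.9055, 14.3081) (37.0425, 4.521) (37.6373, 0) (86, 0) (86, 37.7609)]  |A|=1192.4153
6. ⊥bis P0·P5 via (35.515,24.09): [(41.9055, 14.3081) (37.0425, 4.521) (37.6373, 0) (86, 0) (86, 37.7609)]  |A|=1192.4153
7. canonical 5-gon: [(41.9055, 14.3081) (37.0425, 4.521) (37.6373, 0) (86, 0) (86, 37.7609)]
8. shoelace: 1192.4153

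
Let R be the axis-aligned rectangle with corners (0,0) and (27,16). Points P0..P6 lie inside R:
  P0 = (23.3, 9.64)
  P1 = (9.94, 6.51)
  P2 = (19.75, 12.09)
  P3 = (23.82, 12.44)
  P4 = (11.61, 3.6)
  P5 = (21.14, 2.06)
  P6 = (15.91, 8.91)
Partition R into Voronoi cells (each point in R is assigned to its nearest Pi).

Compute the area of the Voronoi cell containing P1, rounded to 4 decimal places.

Area of P1's cell: 158.8581

1. box [0,27]×[0,16]: [(0, 0) (27, 0) (27, 16) (0, 16)]
2. ⊥bis P1·P0 via (16.62,8.075): [(0, 0) (18.5118, 0) (14.7633, 16) (0, 16)]  |A|=266.2011
3. ⊥bis P1·P2 via (14.845,9.3): [(0, 0) (18.5118, 0) (17.3751, 4.8519) (11.034, 16) (0, 16)]  |A|=245.4137
4. ⊥bis P1·P3 via (16.88,9.475): [(0, 0) (18.5118, 0) (17.3751, 4.8519) (11.034, 16) (0, 16)]  |A|=245.4137
5. ⊥bis P1·P4 via (10.775,5.055): [(0, 0) (1.9666, 0) (15.6638, 7.8606) (11.034, 16) (0, 16)]  |A|=177.9445
6. ⊥bis P1·P5 via (15.54,4.285): [(0, 0) (1.9666, 0) (15.6638, 7.8606) (11.034, 16) (0, 16)]  |A|=177.9445
7. ⊥bis P1·P6 via (12.925,7.71): [(0, 0) (1.9666, 0) (13.3892, 6.5553) (9.5923, 16) (0, 16)]  |A|=158.8581
8. canonical 5-gon: [(0, 0) (1.9666, 0) (13.3892, 6.5553) (9.5923, 16) (0, 16)]
9. shoelace: 158.8581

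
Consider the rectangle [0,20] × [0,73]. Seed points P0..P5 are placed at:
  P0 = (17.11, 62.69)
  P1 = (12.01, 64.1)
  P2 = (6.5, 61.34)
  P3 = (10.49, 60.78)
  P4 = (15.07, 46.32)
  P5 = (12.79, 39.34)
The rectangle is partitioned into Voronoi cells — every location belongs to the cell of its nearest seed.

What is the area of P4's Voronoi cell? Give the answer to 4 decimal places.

1. box [0,20]×[0,73]: [(0, 0) (20, 0) (20, 73) (0, 73)]
2. ⊥bis P4·P0 via (16.09,54.505): [(0, 56.5101) (0, 0) (20, 0) (20, 54.0177)]  |A|=1105.2785
3. ⊥bis P4·P1 via (13.54,55.21): [(12.235, 54.9854) (0, 52.8797) (0, 0) (20, 0) (20, 54.0177)]  |A|=1083.0696
4. ⊥bis P4·P2 via (10.785,53.83): [(12.7069, 54.9266) (0, 47.6764) (0, 0) (20, 0) (20, 54.0177)]  |A|=1049.1537
5. ⊥bis P4·P3 via (12.78,53.55): [(15.8784, 54.5314) (7.1926, 51.7803) (0, 47.6764) (0, 0) (20, 0) (20, 54.0177)]  |A|=1043.0748
6. ⊥bis P4·P5 via (13.93,42.83): [(15.8784, 54.5314) (7.1926, 51.7803) (0, 47.6764) (0, 47.3802) (20, 40.8472) (20, 54.0177)]  |A|=160.8003
7. canonical 6-gon: [(15.8784, 54.5314) (7.1926, 51.7803) (0, 47.6764) (0, 47.3802) (20, 40.8472) (20, 54.0177)]
8. shoelace: 160.8003

Area of P4's cell: 160.8003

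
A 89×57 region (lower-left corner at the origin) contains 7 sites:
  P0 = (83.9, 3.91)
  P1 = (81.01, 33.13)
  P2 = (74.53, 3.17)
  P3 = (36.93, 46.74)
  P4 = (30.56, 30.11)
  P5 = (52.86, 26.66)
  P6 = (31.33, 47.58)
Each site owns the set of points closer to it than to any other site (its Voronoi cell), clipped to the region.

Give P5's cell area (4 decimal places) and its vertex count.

1. box [0,89]×[0,57]: [(0, 0) (89, 0) (89, 57) (0, 57)]
2. ⊥bis P5·P0 via (68.38,15.285): [(0, 0) (57.1772, 0) (89, 43.4188) (89, 57) (0, 57)]  |A|=4382.1463
3. ⊥bis P5·P1 via (66.935,29.895): [(0, 0) (57.1772, 0) (69.8363, 17.2719) (60.7052, 57) (0, 57)]  |A|=3689.9646
4. ⊥bis P5·P2 via (63.695,14.915): [(0, 0) (47.5273, 0) (69.2089, 20.0017) (60.7052, 57) (0, 57)]  |A|=3570.7614
5. ⊥bis P5·P3 via (44.895,36.7): [(0, 1.0836) (0, 0) (47.5273, 0) (69.2089, 20.0017) (62.2132, 50.439)]  |A|=1632.2487
6. ⊥bis P5·P4 via (41.71,28.385): [(42.7308, 34.9831) (37.3186, 0) (47.5273, 0) (69.2089, 20.0017) (62.2132, 50.439)]  |A|=956.3378
7. ⊥bis P5·P6 via (42.095,37.12): [(42.7308, 34.9831) (37.3186, 0) (47.5273, 0) (69.2089, 20.0017) (62.2132, 50.439)]  |A|=956.3378
8. canonical 5-gon: [(42.7308, 34.9831) (37.3186, 0) (47.5273, 0) (69.2089, 20.0017) (62.2132, 50.439)]
9. shoelace: 956.3378

Area of P5's cell: 956.3378 (5 vertices)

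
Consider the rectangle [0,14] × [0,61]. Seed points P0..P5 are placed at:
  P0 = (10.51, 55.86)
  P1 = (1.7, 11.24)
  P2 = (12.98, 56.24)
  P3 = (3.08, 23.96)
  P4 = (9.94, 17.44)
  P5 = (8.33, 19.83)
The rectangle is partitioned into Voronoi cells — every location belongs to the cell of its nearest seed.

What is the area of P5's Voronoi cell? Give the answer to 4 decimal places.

Area of P5's cell: 77.7880

1. box [0,14]×[0,61]: [(0, 0) (14, 0) (14, 61) (0, 61)]
2. ⊥bis P5·P0 via (9.42,37.845): [(0, 38.415) (0, 0) (14, 0) (14, 37.5679)]  |A|=531.8799
3. ⊥bis P5·P1 via (5.015,15.535): [(0, 38.415) (0, 19.4057) (14, 8.6001) (14, 37.5679)]  |A|=335.839
4. ⊥bis P5·P2 via (10.655,38.035): [(0, 38.415) (0, 19.4057) (14, 8.6001) (14, 37.5679)]  |A|=335.839
5. ⊥bis P5·P3 via (5.705,21.895): [(2.3313, 17.6064) (14, 8.6001) (14, 32.4395)]  |A|=139.0874
6. ⊥bis P5·P4 via (9.135,18.635): [(2.3313, 17.6064) (4.7904, 15.7083) (14, 21.9123) (14, 32.4395)]  |A|=77.788
7. canonical 4-gon: [(2.3313, 17.6064) (4.7904, 15.7083) (14, 21.9123) (14, 32.4395)]
8. shoelace: 77.788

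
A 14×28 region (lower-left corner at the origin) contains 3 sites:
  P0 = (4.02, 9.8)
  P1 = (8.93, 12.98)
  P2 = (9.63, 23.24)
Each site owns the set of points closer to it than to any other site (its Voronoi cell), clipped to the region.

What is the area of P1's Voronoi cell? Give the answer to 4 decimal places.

1. box [0,14]×[0,28]: [(0, 0) (14, 0) (14, 28) (0, 28)]
2. ⊥bis P1·P0 via (6.475,11.39): [(0, 21.3876) (13.8518, 0) (14, 0) (14, 28) (0, 28)]  |A|=243.8716
3. ⊥bis P1·P2 via (9.28,18.11): [(1.7919, 18.6209) (13.8518, 0) (14, 0) (14, 17.788)]  |A|=109.9586
4. canonical 4-gon: [(1.7919, 18.6209) (13.8518, 0) (14, 0) (14, 17.788)]
5. shoelace: 109.9586

Area of P1's cell: 109.9586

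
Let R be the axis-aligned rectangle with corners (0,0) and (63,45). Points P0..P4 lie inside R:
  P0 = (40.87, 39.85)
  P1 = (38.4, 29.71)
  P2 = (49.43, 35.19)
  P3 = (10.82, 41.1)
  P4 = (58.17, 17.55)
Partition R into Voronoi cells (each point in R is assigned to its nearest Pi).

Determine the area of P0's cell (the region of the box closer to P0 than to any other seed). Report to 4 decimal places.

Area of P0's cell: 188.7492

1. box [0,63]×[0,45]: [(0, 0) (63, 0) (63, 45) (0, 45)]
2. ⊥bis P0·P1 via (39.635,34.78): [(0, 44.4347) (63, 29.0885) (63, 45) (0, 45)]  |A|=519.019
3. ⊥bis P0·P2 via (45.15,37.52): [(0, 44.4347) (43.1873, 33.9147) (49.2221, 45) (0, 45)]  |A|=285.0281
4. ⊥bis P0·P3 via (25.845,40.475): [(25.7488, 38.1625) (43.1873, 33.9147) (49.2221, 45) (26.0332, 45)]  |A|=188.7492
5. ⊥bis P0·P4 via (49.52,28.7): [(25.7488, 38.1625) (43.1873, 33.9147) (49.2221, 45) (26.0332, 45)]  |A|=188.7492
6. canonical 4-gon: [(25.7488, 38.1625) (43.1873, 33.9147) (49.2221, 45) (26.0332, 45)]
7. shoelace: 188.7492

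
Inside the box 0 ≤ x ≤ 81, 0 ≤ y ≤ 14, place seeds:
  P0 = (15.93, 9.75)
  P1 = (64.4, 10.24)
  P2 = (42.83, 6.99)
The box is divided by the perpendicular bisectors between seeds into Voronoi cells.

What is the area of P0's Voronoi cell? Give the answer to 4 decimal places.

1. box [0,81]×[0,14]: [(0, 0) (81, 0) (81, 14) (0, 14)]
2. ⊥bis P0·P1 via (40.165,9.995): [(0, 0) (40.266, 0) (40.1245, 14) (0, 14)]  |A|=562.7339
3. ⊥bis P0·P2 via (29.38,8.37): [(0, 0) (28.5212, 0) (29.9577, 14) (0, 14)]  |A|=409.3521
4. canonical 4-gon: [(0, 0) (28.5212, 0) (29.9577, 14) (0, 14)]
5. shoelace: 409.3521

Area of P0's cell: 409.3521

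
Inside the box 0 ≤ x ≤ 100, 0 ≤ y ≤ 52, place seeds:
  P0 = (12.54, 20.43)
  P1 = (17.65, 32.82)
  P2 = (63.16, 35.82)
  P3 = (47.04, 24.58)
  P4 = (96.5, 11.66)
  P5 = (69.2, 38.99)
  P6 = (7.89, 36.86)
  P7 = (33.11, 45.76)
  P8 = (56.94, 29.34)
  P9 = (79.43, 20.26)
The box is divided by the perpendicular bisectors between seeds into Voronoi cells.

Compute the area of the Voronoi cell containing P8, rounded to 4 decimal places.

Area of P8's cell: 303.6298

1. box [0,100]×[0,52]: [(0, 0) (100, 0) (100, 52) (0, 52)]
2. ⊥bis P8·P0 via (34.74,24.885): [(39.7338, 0) (100, 0) (100, 52) (29.2987, 52)]  |A|=3405.1552
3. ⊥bis P8·P1 via (37.295,31.08): [(36.1319, 17.9487) (39.7338, 0) (100, 0) (100, 52) (39.1479, 52)]  |A|=3237.4655
4. ⊥bis P8·P2 via (60.05,32.58): [(36.1319, 17.9487) (39.7338, 0) (93.9919, 0) (39.8182, 52) (39.1479, 52)]  |A|=1516.528
5. ⊥bis P8·P3 via (51.99,26.96): [(64.9526, 0) (93.9919, 0) (40.064, 51.7641)]  |A|=751.5962
6. ⊥bis P8·P4 via (76.72,20.5): [(64.9526, 0) (67.5582, 0) (75.4937, 17.756) (40.064, 51.7641)]  |A|=516.9184
7. ⊥bis P8·P5 via (63.07,34.165): [(64.9526, 0) (67.5582, 0) (75.4937, 17.756) (40.064, 51.7641)]  |A|=516.9184
8. ⊥bis P8·P6 via (32.415,33.1): [(64.9526, 0) (67.5582, 0) (75.4937, 17.756) (40.064, 51.7641)]  |A|=516.9184
9. ⊥bis P8·P7 via (45.025,37.55): [(46.1283, 39.1513) (64.9526, 0) (67.5582, 0) (75.4937, 17.756) (48.9452, 43.2393)]  |A|=486.7587
10. ⊥bis P8·P9 via (68.185,24.8): [(46.1283, 39.1513) (61.2671, 7.6652) (68.1767, 24.7794) (48.9452, 43.2393)]  |A|=303.6298
11. canonical 4-gon: [(46.1283, 39.1513) (61.2671, 7.6652) (68.1767, 24.7794) (48.9452, 43.2393)]
12. shoelace: 303.6298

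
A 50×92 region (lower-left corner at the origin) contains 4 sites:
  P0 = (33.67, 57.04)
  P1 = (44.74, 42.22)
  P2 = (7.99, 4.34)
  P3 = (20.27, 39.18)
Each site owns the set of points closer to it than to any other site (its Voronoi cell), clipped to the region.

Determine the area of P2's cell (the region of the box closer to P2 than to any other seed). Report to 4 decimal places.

Area of P2's cell: 834.2200

1. box [0,50]×[0,92]: [(0, 0) (50, 0) (50, 92) (0, 92)]
2. ⊥bis P2·P0 via (20.83,30.69): [(0, 40.8402) (0, 0) (50, 0) (50, 16.4759)]  |A|=1432.9008
3. ⊥bis P2·P1 via (26.365,23.28): [(16.6051, 32.7487) (0, 40.8402) (0, 0) (50, 0) (50, 0.3501)]  |A|=1163.6414
4. ⊥bis P2·P3 via (14.13,21.76): [(35.8072, 14.1195) (0, 26.7404) (0, 0) (50, 0) (50, 0.3501)]  |A|=834.22
5. canonical 5-gon: [(35.8072, 14.1195) (0, 26.7404) (0, 0) (50, 0) (50, 0.3501)]
6. shoelace: 834.22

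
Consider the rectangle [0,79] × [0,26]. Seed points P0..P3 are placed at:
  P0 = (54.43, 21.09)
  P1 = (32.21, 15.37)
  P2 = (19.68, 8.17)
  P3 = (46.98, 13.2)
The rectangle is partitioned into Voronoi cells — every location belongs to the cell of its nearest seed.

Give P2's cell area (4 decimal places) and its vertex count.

1. box [0,79]×[0,26]: [(0, 0) (79, 0) (79, 26) (0, 26)]
2. ⊥bis P2·P0 via (37.055,14.63): [(0, 0) (42.4944, 0) (32.8277, 26) (0, 26)]  |A|=979.1868
3. ⊥bis P2·P1 via (25.945,11.77): [(0, 0) (32.7083, 0) (17.7681, 26) (0, 26)]  |A|=656.1936
4. ⊥bis P2·P3 via (33.33,10.685): [(0, 0) (32.7083, 0) (17.7681, 26) (0, 26)]  |A|=656.1936
5. canonical 4-gon: [(0, 0) (32.7083, 0) (17.7681, 26) (0, 26)]
6. shoelace: 656.1936

Area of P2's cell: 656.1936 (4 vertices)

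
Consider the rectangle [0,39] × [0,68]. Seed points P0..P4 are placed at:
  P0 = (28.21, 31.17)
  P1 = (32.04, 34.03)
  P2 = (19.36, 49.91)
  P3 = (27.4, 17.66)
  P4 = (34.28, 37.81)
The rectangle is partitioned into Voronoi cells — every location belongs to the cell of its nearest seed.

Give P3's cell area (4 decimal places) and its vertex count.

Area of P3's cell: 970.9778 (5 vertices)

1. box [0,39]×[0,68]: [(0, 0) (39, 0) (39, 68) (0, 68)]
2. ⊥bis P3·P0 via (27.805,24.415): [(0, 26.0821) (0, 0) (39, 0) (39, 23.7438)]  |A|=971.6043
3. ⊥bis P3·P1 via (29.72,25.845): [(36.6322, 23.8858) (0, 26.0821) (0, 0) (39, 0) (39, 23.2146)]  |A|=970.9778
4. ⊥bis P3·P2 via (23.38,33.785): [(36.6322, 23.8858) (0, 26.0821) (0, 0) (39, 0) (39, 23.2146)]  |A|=970.9778
5. ⊥bis P3·P4 via (30.84,27.735): [(36.6322, 23.8858) (0, 26.0821) (0, 0) (39, 0) (39, 23.2146)]  |A|=970.9778
6. canonical 5-gon: [(36.6322, 23.8858) (0, 26.0821) (0, 0) (39, 0) (39, 23.2146)]
7. shoelace: 970.9778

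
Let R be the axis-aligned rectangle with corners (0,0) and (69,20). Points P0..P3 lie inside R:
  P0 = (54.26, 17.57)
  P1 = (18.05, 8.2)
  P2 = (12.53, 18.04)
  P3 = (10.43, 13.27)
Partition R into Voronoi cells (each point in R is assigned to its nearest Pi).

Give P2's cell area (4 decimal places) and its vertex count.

1. box [0,69]×[0,20]: [(0, 0) (69, 0) (69, 20) (0, 20)]
2. ⊥bis P2·P0 via (33.395,17.805): [(0, 0) (33.1945, 0) (33.4197, 20) (0, 20)]  |A|=666.1419
3. ⊥bis P2·P1 via (15.29,13.12): [(0, 4.5427) (27.5543, 20) (0, 20)]  |A|=212.9581
4. ⊥bis P2·P3 via (11.48,15.655): [(16.1466, 13.6005) (27.5543, 20) (1.6106, 20)]  |A|=83.013
5. canonical 3-gon: [(16.1466, 13.6005) (27.5543, 20) (1.6106, 20)]
6. shoelace: 83.013

Area of P2's cell: 83.0130 (3 vertices)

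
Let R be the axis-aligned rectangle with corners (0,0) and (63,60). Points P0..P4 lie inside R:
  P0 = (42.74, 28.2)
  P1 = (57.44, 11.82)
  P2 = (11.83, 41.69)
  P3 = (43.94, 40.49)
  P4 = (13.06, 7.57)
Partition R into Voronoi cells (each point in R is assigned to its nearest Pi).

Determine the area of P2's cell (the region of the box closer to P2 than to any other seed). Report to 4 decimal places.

1. box [0,63]×[0,60]: [(0, 0) (63, 0) (63, 60) (0, 60)]
2. ⊥bis P2·P0 via (27.285,34.945): [(0, 0) (12.034, 0) (38.2197, 60) (0, 60)]  |A|=1507.6117
3. ⊥bis P2·P1 via (34.635,26.755): [(0, 0) (12.034, 0) (38.2197, 60) (0, 60)]  |A|=1507.6117
4. ⊥bis P2·P3 via (27.885,41.09): [(0, 0) (12.034, 0) (27.69, 35.8731) (28.5917, 60) (0, 60)]  |A|=1391.4645
5. ⊥bis P2·P4 via (12.445,24.63): [(0, 24.1814) (22.9485, 25.0086) (27.69, 35.8731) (28.5917, 60) (0, 60)]  |A|=963.5244
6. canonical 5-gon: [(0, 24.1814) (22.9485, 25.0086) (27.69, 35.8731) (28.5917, 60) (0, 60)]
7. shoelace: 963.5244

Area of P2's cell: 963.5244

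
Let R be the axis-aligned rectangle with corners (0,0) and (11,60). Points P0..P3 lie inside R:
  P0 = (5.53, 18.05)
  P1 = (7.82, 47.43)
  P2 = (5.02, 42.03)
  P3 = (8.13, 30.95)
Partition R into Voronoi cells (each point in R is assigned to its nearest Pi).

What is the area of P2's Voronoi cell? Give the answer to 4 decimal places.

Area of P2's cell: 99.2065

1. box [0,11]×[0,60]: [(0, 0) (11, 0) (11, 60) (0, 60)]
2. ⊥bis P2·P0 via (5.275,30.04): [(0, 29.9278) (11, 30.1618) (11, 60) (0, 60)]  |A|=329.5074
3. ⊥bis P2·P1 via (6.42,44.73): [(0, 48.0589) (0, 29.9278) (11, 30.1618) (11, 42.3552)]  |A|=166.7848
4. ⊥bis P2·P3 via (6.575,36.49): [(0, 48.0589) (0, 34.6445) (11, 37.732) (11, 42.3552)]  |A|=99.2065
5. canonical 4-gon: [(0, 48.0589) (0, 34.6445) (11, 37.732) (11, 42.3552)]
6. shoelace: 99.2065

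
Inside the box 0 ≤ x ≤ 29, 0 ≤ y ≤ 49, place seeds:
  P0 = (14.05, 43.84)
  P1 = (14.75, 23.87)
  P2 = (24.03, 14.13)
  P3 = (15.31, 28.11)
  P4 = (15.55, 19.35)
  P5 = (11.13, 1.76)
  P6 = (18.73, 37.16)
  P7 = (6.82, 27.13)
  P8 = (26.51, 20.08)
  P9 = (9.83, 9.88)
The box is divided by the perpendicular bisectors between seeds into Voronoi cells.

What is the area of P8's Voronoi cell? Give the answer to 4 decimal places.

Area of P8's cell: 92.5882

1. box [0,29]×[0,49]: [(0, 0) (29, 0) (29, 49) (0, 49)]
2. ⊥bis P8·P0 via (20.28,31.96): [(0, 21.3249) (0, 0) (29, 0) (29, 36.5329)]  |A|=838.9383
3. ⊥bis P8·P1 via (20.63,21.975): [(24.5736, 34.2116) (13.5479, 0) (29, 0) (29, 36.5329)]  |A|=345.1748
4. ⊥bis P8·P2 via (25.27,17.105): [(24.5736, 34.2116) (19.7958, 19.3867) (29, 15.5503) (29, 36.5329)]  |A|=123.8288
5. ⊥bis P8·P3 via (20.91,24.095): [(21.6425, 25.1167) (19.7958, 19.3867) (29, 15.5503) (29, 35.3787)]  |A|=102.8558
6. ⊥bis P8·P4 via (21.03,19.715): [(21.6425, 25.1167) (20.8367, 22.6165) (21.0877, 18.8482) (29, 15.5503) (29, 35.3787)]  |A|=100.4893
7. ⊥bis P8·P5 via (18.82,10.92): [(21.6425, 25.1167) (20.8367, 22.6165) (21.0877, 18.8482) (29, 15.5503) (29, 35.3787)]  |A|=100.4893
8. ⊥bis P8·P6 via (22.62,28.62): [(24.8983, 29.6578) (21.6425, 25.1167) (20.8367, 22.6165) (21.0877, 18.8482) (29, 15.5503) (29, 31.5261)]  |A|=92.5882
9. ⊥bis P8·P7 via (16.665,23.605): [(24.8983, 29.6578) (21.6425, 25.1167) (20.8367, 22.6165) (21.0877, 18.8482) (29, 15.5503) (29, 31.5261)]  |A|=92.5882
10. ⊥bis P8·P9 via (18.17,14.98): [(24.8983, 29.6578) (21.6425, 25.1167) (20.8367, 22.6165) (21.0877, 18.8482) (29, 15.5503) (29, 31.5261)]  |A|=92.5882
11. canonical 6-gon: [(24.8983, 29.6578) (21.6425, 25.1167) (20.8367, 22.6165) (21.0877, 18.8482) (29, 15.5503) (29, 31.5261)]
12. shoelace: 92.5882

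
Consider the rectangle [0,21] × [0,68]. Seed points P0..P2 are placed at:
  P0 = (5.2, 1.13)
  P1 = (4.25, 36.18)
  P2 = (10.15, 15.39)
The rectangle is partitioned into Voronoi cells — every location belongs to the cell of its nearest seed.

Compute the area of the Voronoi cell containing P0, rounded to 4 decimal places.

1. box [0,21]×[0,68]: [(0, 0) (21, 0) (21, 68) (0, 68)]
2. ⊥bis P0·P1 via (4.725,18.655): [(0, 18.5269) (0, 0) (21, 0) (21, 19.0961)]  |A|=395.0421
3. ⊥bis P0·P2 via (7.675,8.26): [(0, 10.9242) (0, 0) (21, 0) (21, 3.6346)]  |A|=152.8668
4. canonical 4-gon: [(0, 10.9242) (0, 0) (21, 0) (21, 3.6346)]
5. shoelace: 152.8668

Area of P0's cell: 152.8668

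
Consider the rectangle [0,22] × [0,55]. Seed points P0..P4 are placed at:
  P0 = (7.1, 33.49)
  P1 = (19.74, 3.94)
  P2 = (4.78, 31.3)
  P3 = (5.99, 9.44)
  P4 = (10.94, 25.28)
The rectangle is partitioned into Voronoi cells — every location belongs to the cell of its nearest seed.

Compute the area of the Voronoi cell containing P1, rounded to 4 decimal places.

1. box [0,22]×[0,55]: [(0, 0) (22, 0) (22, 55) (0, 55)]
2. ⊥bis P1·P0 via (13.42,18.715): [(0, 12.9746) (0, 0) (22, 0) (22, 22.3851)]  |A|=388.9566
3. ⊥bis P1·P2 via (12.26,17.62): [(17.2906, 20.3706) (0, 10.9164) (0, 0) (22, 0) (22, 22.3851)]  |A|=371.1632
4. ⊥bis P1·P3 via (12.865,6.69): [(18.5533, 20.9108) (10.189, 0) (22, 0) (22, 22.3851)]  |A|=162.0658
5. ⊥bis P1·P4 via (15.34,14.61): [(16.1699, 14.9522) (10.189, 0) (22, 0) (22, 17.3564)]  |A|=138.8952
6. canonical 4-gon: [(16.1699, 14.9522) (10.189, 0) (22, 0) (22, 17.3564)]
7. shoelace: 138.8952

Area of P1's cell: 138.8952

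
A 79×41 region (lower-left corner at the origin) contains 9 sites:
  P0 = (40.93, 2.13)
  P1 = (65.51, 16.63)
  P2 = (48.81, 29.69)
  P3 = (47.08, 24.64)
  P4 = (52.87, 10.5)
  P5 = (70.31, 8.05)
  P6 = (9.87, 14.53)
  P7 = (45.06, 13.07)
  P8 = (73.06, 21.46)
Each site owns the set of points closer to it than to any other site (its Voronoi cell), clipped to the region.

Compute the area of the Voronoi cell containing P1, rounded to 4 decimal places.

1. box [0,79]×[0,41]: [(0, 0) (79, 0) (79, 41) (0, 41)]
2. ⊥bis P1·P0 via (53.22,9.38): [(58.7534, 0) (79, 0) (79, 41) (34.567, 41)]  |A|=1325.932
3. ⊥bis P1·P2 via (57.16,23.16): [(50.2805, 14.363) (58.7534, 0) (79, 0) (79, 41) (71.1115, 41)]  |A|=839.2148
4. ⊥bis P1·P3 via (56.295,20.635): [(57.6832, 23.829) (52.174, 11.1531) (58.7534, 0) (79, 0) (79, 41) (71.1115, 41)]  |A|=818.3717
5. ⊥bis P1·P4 via (59.19,13.565): [(57.6832, 23.829) (56.0427, 20.0546) (65.7686, 0) (79, 0) (79, 41) (71.1115, 41)]  |A|=697.1706
6. ⊥bis P1·P5 via (67.91,12.34): [(57.6832, 23.829) (56.0427, 20.0546) (61.5182, 8.7642) (79, 18.5442) (79, 41) (71.1115, 41)]  |A|=477.0968
7. ⊥bis P1·P6 via (37.69,15.58): [(57.6832, 23.829) (56.0427, 20.0546) (61.5182, 8.7642) (79, 18.5442) (79, 41) (71.1115, 41)]  |A|=477.0968
8. ⊥bis P1·P7 via (55.285,14.85): [(57.6832, 23.829) (56.0427, 20.0546) (61.5182, 8.7642) (79, 18.5442) (79, 41) (71.1115, 41)]  |A|=477.0968
9. ⊥bis P1·P8 via (69.285,19.045): [(62.3813, 29.8365) (57.6832, 23.829) (56.0427, 20.0546) (61.5182, 8.7642) (72.0815, 14.6737)]  |A|=175.2475
10. canonical 5-gon: [(62.3813, 29.8365) (57.6832, 23.829) (56.0427, 20.0546) (61.5182, 8.7642) (72.0815, 14.6737)]
11. shoelace: 175.2475

Area of P1's cell: 175.2475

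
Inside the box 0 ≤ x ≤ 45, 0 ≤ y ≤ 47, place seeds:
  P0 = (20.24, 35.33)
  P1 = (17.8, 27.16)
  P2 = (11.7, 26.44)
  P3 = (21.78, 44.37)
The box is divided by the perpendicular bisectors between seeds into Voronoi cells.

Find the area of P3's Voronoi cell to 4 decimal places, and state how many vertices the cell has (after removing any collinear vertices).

1. box [0,45]×[0,47]: [(0, 0) (45, 0) (45, 47) (0, 47)]
2. ⊥bis P3·P0 via (21.01,39.85): [(0, 43.4291) (45, 35.7632) (45, 47) (0, 47)]  |A|=333.1722
3. ⊥bis P3·P1 via (19.79,35.765): [(0, 43.4291) (45, 35.7632) (45, 47) (0, 47)]  |A|=333.1722
4. ⊥bis P3·P2 via (16.74,35.405): [(0, 44.816) (3.5394, 42.8262) (45, 35.7632) (45, 47) (0, 47)]  |A|=330.7179
5. canonical 5-gon: [(0, 44.816) (3.5394, 42.8262) (45, 35.7632) (45, 47) (0, 47)]
6. shoelace: 330.7179

Area of P3's cell: 330.7179 (5 vertices)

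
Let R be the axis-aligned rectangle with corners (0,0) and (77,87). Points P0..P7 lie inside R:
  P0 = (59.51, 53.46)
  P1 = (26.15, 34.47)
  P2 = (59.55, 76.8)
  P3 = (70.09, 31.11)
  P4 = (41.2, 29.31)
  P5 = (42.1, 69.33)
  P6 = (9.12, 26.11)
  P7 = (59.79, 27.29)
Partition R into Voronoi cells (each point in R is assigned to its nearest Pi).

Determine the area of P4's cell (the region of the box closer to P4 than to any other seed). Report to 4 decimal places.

Area of P4's cell: 843.7848

1. box [0,77]×[0,87]: [(0, 0) (77, 0) (77, 87) (0, 87)]
2. ⊥bis P4·P0 via (50.355,41.385): [(0, 79.5631) (0, 0) (77, 0) (77, 21.1833)]  |A|=3878.7365
3. ⊥bis P4·P1 via (33.675,31.89): [(39.7001, 49.4633) (22.7413, 0) (77, 0) (77, 21.1833)]  |A|=1736.9753
4. ⊥bis P4·P2 via (50.375,53.055): [(39.7001, 49.4633) (22.7413, 0) (77, 0) (77, 21.1833)]  |A|=1736.9753
5. ⊥bis P4·P3 via (55.645,30.21): [(55.1765, 37.7294) (39.7001, 49.4633) (22.7413, 0) (57.5272, 0)]  |A|=1138.4798
6. ⊥bis P4·P5 via (41.65,49.32): [(55.1765, 37.7294) (39.8353, 49.3608) (39.6663, 49.3646) (22.7413, 0) (57.5272, 0)]  |A|=1138.4714
7. ⊥bis P4·P6 via (25.16,27.71): [(55.1765, 37.7294) (39.8353, 49.3608) (39.6663, 49.3646) (26.756, 11.7097) (27.9241, 0) (57.5272, 0)]  |A|=1108.1268
8. ⊥bis P4·P7 via (50.495,28.3): [(51.7979, 40.291) (39.8353, 49.3608) (39.6663, 49.3646) (26.756, 11.7097) (27.9241, 0) (47.4199, 0)]  |A|=843.7848
9. canonical 6-gon: [(51.7979, 40.291) (39.8353, 49.3608) (39.6663, 49.3646) (26.756, 11.7097) (27.9241, 0) (47.4199, 0)]
10. shoelace: 843.7848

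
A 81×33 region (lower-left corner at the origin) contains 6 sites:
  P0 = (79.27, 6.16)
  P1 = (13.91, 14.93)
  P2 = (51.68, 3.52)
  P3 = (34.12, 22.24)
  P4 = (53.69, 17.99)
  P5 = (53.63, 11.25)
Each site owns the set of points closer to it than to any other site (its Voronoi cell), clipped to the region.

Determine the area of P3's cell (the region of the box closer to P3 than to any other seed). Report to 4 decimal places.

1. box [0,81]×[0,33]: [(0, 0) (81, 0) (81, 33) (0, 33)]
2. ⊥bis P3·P0 via (56.695,14.2): [(0, 0) (51.6377, 0) (63.3905, 33) (0, 33)]  |A|=1897.9665
3. ⊥bis P3·P1 via (24.015,18.585): [(30.7372, 0) (51.6377, 0) (63.3905, 33) (18.8011, 33)]  |A|=1080.5846
4. ⊥bis P3·P2 via (42.9,12.88): [(30.34, 1.0983) (62.9097, 31.6497) (63.3905, 33) (18.8011, 33)]  |A|=725.8835
5. ⊥bis P3·P4 via (43.905,20.115): [(30.34, 1.0983) (42.1889, 12.213) (46.7032, 33) (18.8011, 33)]  |A|=543.128
6. ⊥bis P3·P5 via (43.875,16.745): [(30.34, 1.0983) (40.3509, 10.4889) (42.7328, 14.7173) (46.7032, 33) (18.8011, 33)]  |A|=541.2954
7. canonical 5-gon: [(30.34, 1.0983) (40.3509, 10.4889) (42.7328, 14.7173) (46.7032, 33) (18.8011, 33)]
8. shoelace: 541.2954

Area of P3's cell: 541.2954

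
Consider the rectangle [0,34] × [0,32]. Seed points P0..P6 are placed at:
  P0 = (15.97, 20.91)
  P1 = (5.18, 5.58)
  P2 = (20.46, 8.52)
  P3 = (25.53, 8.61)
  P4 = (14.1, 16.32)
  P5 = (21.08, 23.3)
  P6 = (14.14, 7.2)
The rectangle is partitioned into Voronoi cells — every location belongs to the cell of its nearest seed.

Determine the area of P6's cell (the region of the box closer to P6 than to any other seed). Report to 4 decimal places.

1. box [0,34]×[0,32]: [(0, 0) (34, 0) (34, 32) (0, 32)]
2. ⊥bis P6·P0 via (15.055,14.055): [(0, 16.0645) (0, 0) (34, 0) (34, 11.5262)]  |A|=469.043
3. ⊥bis P6·P1 via (9.66,6.39): [(8.1064, 14.9825) (10.8153, 0) (34, 0) (34, 11.5262)]  |A|=322.9096
4. ⊥bis P6·P2 via (17.3,7.86): [(16.0334, 13.9244) (8.1064, 14.9825) (10.8153, 0) (18.9416, 0)]  |A|=114.5265
5. ⊥bis P6·P3 via (19.835,7.905): [(16.0334, 13.9244) (8.1064, 14.9825) (10.8153, 0) (18.9416, 0)]  |A|=114.5265
6. ⊥bis P6·P4 via (14.12,11.76): [(16.4833, 11.7704) (8.6934, 11.7362) (10.8153, 0) (18.9416, 0)]  |A|=93.5729
7. ⊥bis P6·P5 via (17.61,15.25): [(16.4833, 11.7704) (8.6934, 11.7362) (10.8153, 0) (18.9416, 0)]  |A|=93.5729
8. canonical 4-gon: [(16.4833, 11.7704) (8.6934, 11.7362) (10.8153, 0) (18.9416, 0)]
9. shoelace: 93.5729

Area of P6's cell: 93.5729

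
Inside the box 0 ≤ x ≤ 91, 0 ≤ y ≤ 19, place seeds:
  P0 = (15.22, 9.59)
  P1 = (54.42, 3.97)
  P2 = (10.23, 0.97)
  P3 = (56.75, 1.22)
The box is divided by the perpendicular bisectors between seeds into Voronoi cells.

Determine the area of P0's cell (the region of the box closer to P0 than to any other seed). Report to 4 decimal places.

1. box [0,91]×[0,19]: [(0, 0) (91, 0) (91, 19) (0, 19)]
2. ⊥bis P0·P1 via (34.82,6.78): [(0, 0) (33.848, 0) (36.5719, 19) (0, 19)]  |A|=668.9892
3. ⊥bis P0·P2 via (12.725,5.28): [(0, 12.6463) (21.846, 0) (33.848, 0) (36.5719, 19) (0, 19)]  |A|=530.8536
4. ⊥bis P0·P3 via (35.985,5.405): [(0, 12.6463) (21.846, 0) (33.848, 0) (36.5719, 19) (0, 19)]  |A|=530.8536
5. canonical 5-gon: [(0, 12.6463) (21.846, 0) (33.848, 0) (36.5719, 19) (0, 19)]
6. shoelace: 530.8536

Area of P0's cell: 530.8536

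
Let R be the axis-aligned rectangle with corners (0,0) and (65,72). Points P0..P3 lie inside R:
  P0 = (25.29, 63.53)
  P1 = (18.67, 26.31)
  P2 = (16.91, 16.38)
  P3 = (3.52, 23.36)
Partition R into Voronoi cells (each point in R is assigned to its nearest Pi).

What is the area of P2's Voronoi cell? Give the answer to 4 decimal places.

Area of P2's cell: 1077.9475

1. box [0,65]×[0,72]: [(0, 0) (65, 0) (65, 72) (0, 72)]
2. ⊥bis P2·P0 via (21.1,39.955): [(0, 43.7051) (0, 0) (65, 0) (65, 32.1526)]  |A|=2465.3766
3. ⊥bis P2·P1 via (17.79,21.345): [(0, 24.4981) (0, 0) (65, 0) (65, 12.9775)]  |A|=1217.9563
4. ⊥bis P2·P3 via (10.215,19.87): [(11.5595, 22.4493) (0, 0.2742) (0, 0) (65, 0) (65, 12.9775)]  |A|=1077.9475
5. canonical 5-gon: [(11.5595, 22.4493) (0, 0.2742) (0, 0) (65, 0) (65, 12.9775)]
6. shoelace: 1077.9475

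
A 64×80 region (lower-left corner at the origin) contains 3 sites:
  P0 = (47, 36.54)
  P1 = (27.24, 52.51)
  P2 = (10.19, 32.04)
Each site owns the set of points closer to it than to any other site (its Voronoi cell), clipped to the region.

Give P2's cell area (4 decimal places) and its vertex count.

1. box [0,64]×[0,80]: [(0, 0) (64, 0) (64, 80) (0, 80)]
2. ⊥bis P2·P0 via (28.595,34.29): [(0, 0) (32.7869, 0) (23.007, 80) (0, 80)]  |A|=2231.7565
3. ⊥bis P2·P1 via (18.715,42.275): [(0, 57.8632) (0, 0) (32.7869, 0) (28.6283, 34.018)]  |A|=1385.9341
4. canonical 4-gon: [(0, 57.8632) (0, 0) (32.7869, 0) (28.6283, 34.018)]
5. shoelace: 1385.9341

Area of P2's cell: 1385.9341 (4 vertices)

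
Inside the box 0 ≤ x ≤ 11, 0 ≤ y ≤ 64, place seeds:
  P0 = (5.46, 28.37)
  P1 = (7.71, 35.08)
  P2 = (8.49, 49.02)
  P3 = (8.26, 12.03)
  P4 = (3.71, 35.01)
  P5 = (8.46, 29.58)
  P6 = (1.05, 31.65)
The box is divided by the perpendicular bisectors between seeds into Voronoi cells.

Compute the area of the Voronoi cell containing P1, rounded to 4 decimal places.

1. box [0,11]×[0,64]: [(0, 0) (11, 0) (11, 64) (0, 64)]
2. ⊥bis P1·P0 via (6.585,31.725): [(0, 33.9331) (11, 30.2446) (11, 64) (0, 64)]  |A|=351.023
3. ⊥bis P1·P2 via (8.1,42.05): [(0, 42.5032) (0, 33.9331) (11, 30.2446) (11, 41.8877)]  |A|=111.1732
4. ⊥bis P1·P3 via (7.985,23.555): [(0, 42.5032) (0, 33.9331) (11, 30.2446) (11, 41.8877)]  |A|=111.1732
5. ⊥bis P1·P4 via (5.71,35.045): [(5.5849, 42.1907) (5.7633, 32.0005) (11, 30.2446) (11, 41.8877)]  |A|=58.0492
6. ⊥bis P1·P5 via (8.085,32.33): [(5.5849, 42.1907) (5.7631, 32.0134) (11, 32.7275) (11, 41.8877)]  |A|=51.5143
7. ⊥bis P1·P6 via (4.38,33.365): [(5.5849, 42.1907) (5.7631, 32.0134) (11, 32.7275) (11, 41.8877)]  |A|=51.5143
8. canonical 4-gon: [(5.5849, 42.1907) (5.7631, 32.0134) (11, 32.7275) (11, 41.8877)]
9. shoelace: 51.5143

Area of P1's cell: 51.5143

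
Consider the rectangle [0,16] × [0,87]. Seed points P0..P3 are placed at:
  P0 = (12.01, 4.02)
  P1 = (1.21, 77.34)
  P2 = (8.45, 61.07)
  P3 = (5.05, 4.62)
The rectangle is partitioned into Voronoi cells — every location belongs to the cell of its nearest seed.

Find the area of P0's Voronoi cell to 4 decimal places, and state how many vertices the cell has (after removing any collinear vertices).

Area of P0's cell: 210.5991 (4 vertices)

1. box [0,16]×[0,87]: [(0, 0) (16, 0) (16, 87) (0, 87)]
2. ⊥bis P0·P1 via (6.61,40.68): [(0, 39.7064) (0, 0) (16, 0) (16, 42.0631)]  |A|=654.1559
3. ⊥bis P0·P2 via (10.23,32.545): [(0, 31.9066) (0, 0) (16, 0) (16, 32.9051)]  |A|=518.4935
4. ⊥bis P0·P3 via (8.53,4.32): [(10.9672, 32.591) (8.1576, 0) (16, 0) (16, 32.9051)]  |A|=210.5991
5. canonical 4-gon: [(10.9672, 32.591) (8.1576, 0) (16, 0) (16, 32.9051)]
6. shoelace: 210.5991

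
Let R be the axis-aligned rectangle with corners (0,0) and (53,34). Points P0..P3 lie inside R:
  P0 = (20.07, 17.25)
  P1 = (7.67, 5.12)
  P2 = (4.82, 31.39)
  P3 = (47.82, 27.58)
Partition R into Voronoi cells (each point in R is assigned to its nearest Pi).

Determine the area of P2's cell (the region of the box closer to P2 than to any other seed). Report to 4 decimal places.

1. box [0,53]×[0,34]: [(0, 0) (53, 0) (53, 34) (0, 34)]
2. ⊥bis P2·P0 via (12.445,24.32): [(0, 10.8981) (21.4204, 34) (0, 34)]  |A|=247.4267
3. ⊥bis P2·P1 via (6.245,18.255): [(0, 17.5775) (6.8859, 18.3245) (21.4204, 34) (0, 34)]  |A|=224.4297
4. ⊥bis P2·P3 via (26.32,29.485): [(0, 17.5775) (6.8859, 18.3245) (21.4204, 34) (0, 34)]  |A|=224.4297
5. canonical 4-gon: [(0, 17.5775) (6.8859, 18.3245) (21.4204, 34) (0, 34)]
6. shoelace: 224.4297

Area of P2's cell: 224.4297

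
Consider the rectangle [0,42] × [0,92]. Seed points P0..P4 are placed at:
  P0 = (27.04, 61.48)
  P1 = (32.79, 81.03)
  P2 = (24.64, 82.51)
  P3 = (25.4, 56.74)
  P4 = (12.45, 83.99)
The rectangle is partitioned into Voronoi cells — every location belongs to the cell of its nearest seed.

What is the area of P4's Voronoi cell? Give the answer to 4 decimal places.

1. box [0,42]×[0,92]: [(0, 0) (42, 0) (42, 92) (0, 92)]
2. ⊥bis P4·P0 via (19.745,72.735): [(0, 59.9372) (42, 87.1597) (42, 92) (0, 92)]  |A|=774.9657
3. ⊥bis P4·P1 via (22.62,82.51): [(0, 59.9372) (21.3488, 73.7745) (24.001, 92) (0, 92)]  |A|=560.9666
4. ⊥bis P4·P2 via (18.545,83.25): [(0, 59.9372) (17.0568, 70.9926) (19.6073, 92) (0, 92)]  |A|=479.3944
5. ⊥bis P4·P3 via (18.925,70.365): [(0, 61.3713) (8.2933, 65.3125) (17.0568, 70.9926) (19.6073, 92) (0, 92)]  |A|=473.4476
6. canonical 5-gon: [(0, 61.3713) (8.2933, 65.3125) (17.0568, 70.9926) (19.6073, 92) (0, 92)]
7. shoelace: 473.4476

Area of P4's cell: 473.4476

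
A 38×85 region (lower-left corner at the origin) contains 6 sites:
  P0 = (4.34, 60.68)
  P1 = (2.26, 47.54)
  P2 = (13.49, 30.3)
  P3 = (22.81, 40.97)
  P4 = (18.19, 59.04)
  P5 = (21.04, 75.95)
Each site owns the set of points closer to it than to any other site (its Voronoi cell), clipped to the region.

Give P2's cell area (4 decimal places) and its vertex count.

1. box [0,38]×[0,85]: [(0, 0) (38, 0) (38, 85) (0, 85)]
2. ⊥bis P2·P0 via (8.915,45.49): [(0, 42.8049) (0, 0) (38, 0) (38, 54.25)]  |A|=1844.0431
3. ⊥bis P2·P1 via (7.875,38.92): [(25.7409, 50.5577) (0, 33.7903) (0, 0) (38, 0) (38, 54.25)]  |A|=1728.0205
4. ⊥bis P2·P3 via (18.15,35.635): [(11.6065, 41.3506) (0, 33.7903) (0, 0) (38, 0) (38, 18.2965)]  |A|=1223.2093
5. ⊥bis P2·P4 via (15.84,44.67): [(11.6065, 41.3506) (0, 33.7903) (0, 0) (38, 0) (38, 18.2965)]  |A|=1223.2093
6. ⊥bis P2·P5 via (17.265,53.125): [(11.6065, 41.3506) (0, 33.7903) (0, 0) (38, 0) (38, 18.2965)]  |A|=1223.2093
7. canonical 5-gon: [(11.6065, 41.3506) (0, 33.7903) (0, 0) (38, 0) (38, 18.2965)]
8. shoelace: 1223.2093

Area of P2's cell: 1223.2093 (5 vertices)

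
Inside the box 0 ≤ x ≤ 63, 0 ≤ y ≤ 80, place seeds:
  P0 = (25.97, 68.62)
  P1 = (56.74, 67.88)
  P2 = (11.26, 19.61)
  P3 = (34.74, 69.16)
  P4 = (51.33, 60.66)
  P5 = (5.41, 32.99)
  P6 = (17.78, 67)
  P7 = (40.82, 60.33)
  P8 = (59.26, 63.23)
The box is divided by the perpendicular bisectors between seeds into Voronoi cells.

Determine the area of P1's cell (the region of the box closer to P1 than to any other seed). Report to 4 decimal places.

1. box [0,63]×[0,80]: [(0, 0) (63, 0) (63, 80) (0, 80)]
2. ⊥bis P1·P0 via (41.355,68.25): [(39.7136, 0) (63, 0) (63, 80) (41.6376, 80)]  |A|=1785.9516
3. ⊥bis P1·P2 via (34,43.745): [(40.6158, 37.5116) (63, 16.4212) (63, 80) (41.6376, 80)]  |A|=1165.4088
4. ⊥bis P1·P3 via (45.74,68.52): [(43.7633, 34.546) (63, 16.4212) (63, 80) (46.4079, 80)]  |A|=988.6104
5. ⊥bis P1·P4 via (54.035,64.27): [(45.8496, 70.4034) (63, 57.5525) (63, 80) (46.4079, 80)]  |A|=272.1062
6. ⊥bis P1·P5 via (31.075,50.435): [(45.8496, 70.4034) (63, 57.5525) (63, 80) (46.4079, 80)]  |A|=272.1062
7. ⊥bis P1·P6 via (37.26,67.44): [(45.8496, 70.4034) (63, 57.5525) (63, 80) (46.4079, 80)]  |A|=272.1062
8. ⊥bis P1·P7 via (48.78,64.105): [(45.8496, 70.4034) (63, 57.5525) (63, 80) (46.4079, 80)]  |A|=272.1062
9. ⊥bis P1·P8 via (58,65.555): [(45.8496, 70.4034) (54.7039, 63.7688) (63, 68.2647) (63, 80) (46.4079, 80)]  |A|=227.6716
10. canonical 5-gon: [(45.8496, 70.4034) (54.7039, 63.7688) (63, 68.2647) (63, 80) (46.4079, 80)]
11. shoelace: 227.6716

Area of P1's cell: 227.6716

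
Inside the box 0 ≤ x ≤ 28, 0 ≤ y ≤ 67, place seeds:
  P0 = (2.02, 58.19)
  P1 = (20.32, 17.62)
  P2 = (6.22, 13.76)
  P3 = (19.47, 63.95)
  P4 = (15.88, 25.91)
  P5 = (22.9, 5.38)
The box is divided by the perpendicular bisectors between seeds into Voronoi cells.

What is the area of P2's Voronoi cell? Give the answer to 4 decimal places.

Area of P2's cell: 303.1701

1. box [0,28]×[0,67]: [(0, 0) (28, 0) (28, 67) (0, 67)]
2. ⊥bis P2·P0 via (4.12,35.975): [(0, 35.5855) (0, 0) (28, 0) (28, 38.2324)]  |A|=1033.451
3. ⊥bis P2·P1 via (13.27,15.69): [(7.6261, 36.3064) (0, 35.5855) (0, 0) (17.5653, 0)]  |A|=454.5551
4. ⊥bis P2·P3 via (12.845,38.855): [(7.6261, 36.3064) (0, 35.5855) (0, 0) (17.5653, 0)]  |A|=454.5551
5. ⊥bis P2·P4 via (11.05,19.835): [(12.4372, 18.7321) (0, 28.6204) (0, 0) (17.5653, 0)]  |A|=342.4962
6. ⊥bis P2·P5 via (14.56,9.57): [(14.8095, 10.0666) (12.4372, 18.7321) (0, 28.6204) (0, 0) (9.7521, 0)]  |A|=303.1701
7. canonical 5-gon: [(14.8095, 10.0666) (12.4372, 18.7321) (0, 28.6204) (0, 0) (9.7521, 0)]
8. shoelace: 303.1701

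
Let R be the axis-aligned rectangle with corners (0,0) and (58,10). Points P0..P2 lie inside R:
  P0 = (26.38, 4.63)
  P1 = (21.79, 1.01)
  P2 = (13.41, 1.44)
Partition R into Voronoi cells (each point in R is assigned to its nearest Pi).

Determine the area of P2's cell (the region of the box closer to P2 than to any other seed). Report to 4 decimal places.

Area of P2's cell: 177.9371

1. box [0,58]×[0,10]: [(0, 0) (58, 0) (58, 10) (0, 10)]
2. ⊥bis P2·P0 via (19.895,3.035): [(0, 0) (20.6415, 0) (18.1819, 10) (0, 10)]  |A|=194.117
3. ⊥bis P2·P1 via (17.6,1.225): [(0, 0) (17.5371, 0) (18.0503, 10) (0, 10)]  |A|=177.9371
4. canonical 4-gon: [(0, 0) (17.5371, 0) (18.0503, 10) (0, 10)]
5. shoelace: 177.9371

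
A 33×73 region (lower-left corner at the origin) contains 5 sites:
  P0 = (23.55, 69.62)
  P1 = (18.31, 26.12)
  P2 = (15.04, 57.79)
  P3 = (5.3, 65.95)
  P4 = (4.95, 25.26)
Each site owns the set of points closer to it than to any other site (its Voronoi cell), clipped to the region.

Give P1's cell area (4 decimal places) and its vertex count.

Area of P1's cell: 895.7067 (4 vertices)

1. box [0,33]×[0,73]: [(0, 0) (33, 0) (33, 73) (0, 73)]
2. ⊥bis P1·P0 via (20.93,47.87): [(0, 50.3912) (0, 0) (33, 0) (33, 46.4161)]  |A|=1597.32
3. ⊥bis P1·P2 via (16.675,41.955): [(0, 40.2333) (0, 0) (33, 0) (33, 43.6406)]  |A|=1383.9187
4. ⊥bis P1·P3 via (11.805,46.035): [(0, 40.2333) (0, 0) (33, 0) (33, 43.6406)]  |A|=1383.9187
5. ⊥bis P1·P4 via (11.63,25.69): [(10.6232, 41.3301) (13.2837, 0) (33, 0) (33, 43.6406)]  |A|=895.7067
6. canonical 4-gon: [(10.6232, 41.3301) (13.2837, 0) (33, 0) (33, 43.6406)]
7. shoelace: 895.7067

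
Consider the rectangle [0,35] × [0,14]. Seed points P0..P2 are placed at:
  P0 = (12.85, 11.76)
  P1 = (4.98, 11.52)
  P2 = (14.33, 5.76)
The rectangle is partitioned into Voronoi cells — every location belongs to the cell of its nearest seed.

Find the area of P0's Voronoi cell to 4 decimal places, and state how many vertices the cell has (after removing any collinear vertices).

1. box [0,35]×[0,14]: [(0, 0) (35, 0) (35, 14) (0, 14)]
2. ⊥bis P0·P1 via (8.915,11.64): [(9.27, 0) (35, 0) (35, 14) (8.843, 14)]  |A|=363.209
3. ⊥bis P0·P2 via (13.59,8.76): [(9.0371, 7.6369) (34.8332, 14) (8.843, 14)]  |A|=82.6886
4. canonical 3-gon: [(9.0371, 7.6369) (34.8332, 14) (8.843, 14)]
5. shoelace: 82.6886

Area of P0's cell: 82.6886 (3 vertices)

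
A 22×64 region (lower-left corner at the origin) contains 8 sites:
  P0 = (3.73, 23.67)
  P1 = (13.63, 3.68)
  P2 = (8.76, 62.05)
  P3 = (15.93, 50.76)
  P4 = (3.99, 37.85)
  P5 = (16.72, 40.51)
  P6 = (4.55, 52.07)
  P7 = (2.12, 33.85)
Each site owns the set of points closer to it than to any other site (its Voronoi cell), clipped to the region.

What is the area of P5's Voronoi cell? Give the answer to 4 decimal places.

1. box [0,22]×[0,64]: [(0, 0) (22, 0) (22, 64) (0, 64)]
2. ⊥bis P5·P0 via (10.225,32.09): [(0, 39.9773) (22, 23.007) (22, 64) (0, 64)]  |A|=715.172
3. ⊥bis P5·P1 via (15.175,22.095): [(0, 39.9773) (22, 23.007) (22, 64) (0, 64)]  |A|=715.172
4. ⊥bis P5·P2 via (12.74,51.28): [(0, 46.572) (0, 39.9773) (22, 23.007) (22, 54.702)]  |A|=421.1858
5. ⊥bis P5·P3 via (16.325,45.635): [(0, 44.3768) (0, 39.9773) (22, 23.007) (22, 46.0724)]  |A|=302.1129
6. ⊥bis P5·P4 via (10.355,39.18): [(9.1222, 45.0799) (12.1462, 30.6081) (22, 23.007) (22, 46.0724)]  |A|=208.3244
7. ⊥bis P5·P6 via (10.635,46.29): [(9.5142, 45.1101) (9.1877, 44.7663) (12.1462, 30.6081) (22, 23.007) (22, 46.0724)]  |A|=208.262
8. ⊥bis P5·P7 via (9.42,37.18): [(9.5142, 45.1101) (9.1877, 44.7663) (11.9165, 31.7073) (12.5654, 30.2847) (22, 23.007) (22, 46.0724)]  |A|=208.0687
9. canonical 6-gon: [(9.5142, 45.1101) (9.1877, 44.7663) (11.9165, 31.7073) (12.5654, 30.2847) (22, 23.007) (22, 46.0724)]
10. shoelace: 208.0687

Area of P5's cell: 208.0687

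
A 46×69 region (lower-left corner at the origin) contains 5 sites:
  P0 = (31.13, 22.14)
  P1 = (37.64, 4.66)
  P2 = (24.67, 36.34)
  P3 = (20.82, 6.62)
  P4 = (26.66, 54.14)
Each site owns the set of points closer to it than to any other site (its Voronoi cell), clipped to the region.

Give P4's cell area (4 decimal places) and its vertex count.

Area of P4's cell: 1079.2547 (4 vertices)

1. box [0,46]×[0,69]: [(0, 0) (46, 0) (46, 69) (0, 69)]
2. ⊥bis P4·P0 via (28.895,38.14): [(0, 34.1037) (46, 40.5294) (46, 69) (0, 69)]  |A|=1457.4391
3. ⊥bis P4·P1 via (32.15,29.4): [(0, 34.1037) (46, 40.5294) (46, 69) (0, 69)]  |A|=1457.4391
4. ⊥bis P4·P2 via (25.665,45.24): [(0, 48.1093) (46, 42.9666) (46, 69) (0, 69)]  |A|=1079.2547
5. ⊥bis P4·P3 via (23.74,30.38): [(0, 48.1093) (46, 42.9666) (46, 69) (0, 69)]  |A|=1079.2547
6. canonical 4-gon: [(0, 48.1093) (46, 42.9666) (46, 69) (0, 69)]
7. shoelace: 1079.2547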